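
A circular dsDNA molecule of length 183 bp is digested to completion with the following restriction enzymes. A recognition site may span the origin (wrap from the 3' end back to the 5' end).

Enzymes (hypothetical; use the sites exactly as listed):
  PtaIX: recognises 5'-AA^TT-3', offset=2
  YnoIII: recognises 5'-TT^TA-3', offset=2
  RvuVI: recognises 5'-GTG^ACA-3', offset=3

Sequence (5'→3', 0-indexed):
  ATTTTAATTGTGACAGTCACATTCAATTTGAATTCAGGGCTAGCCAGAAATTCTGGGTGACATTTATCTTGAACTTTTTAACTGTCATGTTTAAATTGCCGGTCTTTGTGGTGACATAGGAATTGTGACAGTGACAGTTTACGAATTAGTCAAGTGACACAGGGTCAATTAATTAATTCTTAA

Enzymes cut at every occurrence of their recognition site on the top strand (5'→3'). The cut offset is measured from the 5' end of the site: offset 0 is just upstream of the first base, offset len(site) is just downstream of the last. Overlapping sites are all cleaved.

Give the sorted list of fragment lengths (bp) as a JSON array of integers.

[3,3,4,4,4,5,5,5,6,6,6,6,8,9,9,11,12,13,14,14,18,18]

Site scan:
  PtaIX AATT/2: at [5, 24, 30, 48, 93, 120, 143, 166, 170, 174, 182] ⇒ [1, 7, 26, 32, 50, 95, 122, 145, 168, 172, 176]
  YnoIII TTTA/2: at [2, 62, 76, 89, 137] ⇒ [4, 64, 78, 91, 139]
  RvuVI GTGACA/3: at [9, 56, 110, 124, 130, 153] ⇒ [12, 59, 113, 127, 133, 156]

All cut coordinates (distinct, sorted): [1, 4, 7, 12, 26, 32, 50, 59, 64, 78, 91, 95, 113, 122, 127, 133, 139, 145, 156, 168, 172, 176]

Fragment lengths:
  1→4: 3 bp
  4→7: 3 bp
  7→12: 5 bp
  12→26: 14 bp
  26→32: 6 bp
  32→50: 18 bp
  50→59: 9 bp
  59→64: 5 bp
  64→78: 14 bp
  78→91: 13 bp
  91→95: 4 bp
  95→113: 18 bp
  113→122: 9 bp
  122→127: 5 bp
  127→133: 6 bp
  133→139: 6 bp
  139→145: 6 bp
  145→156: 11 bp
  156→168: 12 bp
  168→172: 4 bp
  172→176: 4 bp
  176→1 (wrap): 183-176+1 = 8 bp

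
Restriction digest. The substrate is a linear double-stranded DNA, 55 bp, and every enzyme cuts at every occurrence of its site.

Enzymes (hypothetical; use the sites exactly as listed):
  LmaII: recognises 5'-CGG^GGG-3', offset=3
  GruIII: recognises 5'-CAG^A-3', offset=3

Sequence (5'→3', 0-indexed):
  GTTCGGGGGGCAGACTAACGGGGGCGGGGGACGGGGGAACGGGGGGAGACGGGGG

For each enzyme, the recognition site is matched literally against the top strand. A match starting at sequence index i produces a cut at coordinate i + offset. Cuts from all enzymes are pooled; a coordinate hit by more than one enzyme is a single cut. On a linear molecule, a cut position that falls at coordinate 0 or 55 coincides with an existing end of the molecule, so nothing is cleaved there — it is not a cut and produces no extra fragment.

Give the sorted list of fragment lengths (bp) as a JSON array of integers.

[3,6,6,7,7,8,8,10]

Per-enzyme occurrences:
  LmaII CGGGGG/3: at [3, 18, 24, 31, 39, 49] ⇒ [6, 21, 27, 34, 42, 52]
  GruIII CAGA/3: at [10] ⇒ [13]

All cut coordinates (distinct, sorted): [6, 13, 21, 27, 34, 42, 52]

Fragments:
  [0,6): 6 bp
  [6,13): 7 bp
  [13,21): 8 bp
  [21,27): 6 bp
  [27,34): 7 bp
  [34,42): 8 bp
  [42,52): 10 bp
  [52,55): 3 bp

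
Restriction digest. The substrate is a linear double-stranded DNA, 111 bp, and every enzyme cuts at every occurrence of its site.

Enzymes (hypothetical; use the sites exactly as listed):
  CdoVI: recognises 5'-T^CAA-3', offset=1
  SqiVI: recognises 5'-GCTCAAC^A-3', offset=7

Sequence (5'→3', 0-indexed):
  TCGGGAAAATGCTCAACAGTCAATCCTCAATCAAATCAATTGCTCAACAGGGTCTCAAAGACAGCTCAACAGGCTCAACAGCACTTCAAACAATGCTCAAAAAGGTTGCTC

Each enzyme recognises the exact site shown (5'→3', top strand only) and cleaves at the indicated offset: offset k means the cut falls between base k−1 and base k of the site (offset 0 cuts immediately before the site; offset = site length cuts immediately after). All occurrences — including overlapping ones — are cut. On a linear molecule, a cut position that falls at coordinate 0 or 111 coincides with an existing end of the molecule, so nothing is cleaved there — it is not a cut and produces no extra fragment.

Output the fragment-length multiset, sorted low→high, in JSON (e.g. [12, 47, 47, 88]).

[3,4,4,4,4,4,5,5,7,7,7,8,11,11,13,14]

Scan for sites:
  CdoVI TCAA/1: at [12, 19, 26, 30, 35, 43, 54, 65, 74, 85, 96] ⇒ [13, 20, 27, 31, 36, 44, 55, 66, 75, 86, 97]
  SqiVI GCTCAACA/7: at [10, 41, 63, 72] ⇒ [17, 48, 70, 79]

All cut coordinates (distinct, sorted): [13, 17, 20, 27, 31, 36, 44, 48, 55, 66, 70, 75, 79, 86, 97]

Fragments:
  [0,13): 13 bp
  [13,17): 4 bp
  [17,20): 3 bp
  [20,27): 7 bp
  [27,31): 4 bp
  [31,36): 5 bp
  [36,44): 8 bp
  [44,48): 4 bp
  [48,55): 7 bp
  [55,66): 11 bp
  [66,70): 4 bp
  [70,75): 5 bp
  [75,79): 4 bp
  [79,86): 7 bp
  [86,97): 11 bp
  [97,111): 14 bp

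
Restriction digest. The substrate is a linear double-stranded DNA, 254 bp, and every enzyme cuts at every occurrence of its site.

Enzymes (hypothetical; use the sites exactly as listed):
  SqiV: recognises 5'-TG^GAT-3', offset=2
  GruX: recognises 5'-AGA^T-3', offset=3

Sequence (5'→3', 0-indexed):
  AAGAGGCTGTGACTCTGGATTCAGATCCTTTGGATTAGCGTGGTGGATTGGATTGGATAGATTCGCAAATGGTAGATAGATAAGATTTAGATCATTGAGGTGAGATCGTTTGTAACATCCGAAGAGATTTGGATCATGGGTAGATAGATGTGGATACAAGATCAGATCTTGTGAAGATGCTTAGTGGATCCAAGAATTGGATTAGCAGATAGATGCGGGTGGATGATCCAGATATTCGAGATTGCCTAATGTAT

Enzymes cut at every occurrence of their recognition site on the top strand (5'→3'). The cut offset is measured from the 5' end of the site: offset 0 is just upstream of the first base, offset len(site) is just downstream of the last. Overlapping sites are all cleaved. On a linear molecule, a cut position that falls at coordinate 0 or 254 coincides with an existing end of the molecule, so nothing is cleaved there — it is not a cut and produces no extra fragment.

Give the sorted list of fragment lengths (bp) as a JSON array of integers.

Scan for sites:
  SqiV TGGAT/2: at [15, 30, 43, 48, 53, 129, 150, 184, 197, 219] ⇒ [17, 32, 45, 50, 55, 131, 152, 186, 199, 221]
  GruX AGAT/3: at [22, 58, 73, 77, 82, 88, 102, 124, 141, 145, 158, 163, 174, 206, 210, 229, 238] ⇒ [25, 61, 76, 80, 85, 91, 105, 127, 144, 148, 161, 166, 177, 209, 213, 232, 241]

Pooled cuts: [17, 25, 32, 45, 50, 55, 61, 76, 80, 85, 91, 105, 127, 131, 144, 148, 152, 161, 166, 177, 186, 199, 209, 213, 221, 232, 241]

Fragments:
  [0,17): 17 bp
  [17,25): 8 bp
  [25,32): 7 bp
  [32,45): 13 bp
  [45,50): 5 bp
  [50,55): 5 bp
  [55,61): 6 bp
  [61,76): 15 bp
  [76,80): 4 bp
  [80,85): 5 bp
  [85,91): 6 bp
  [91,105): 14 bp
  [105,127): 22 bp
  [127,131): 4 bp
  [131,144): 13 bp
  [144,148): 4 bp
  [148,152): 4 bp
  [152,161): 9 bp
  [161,166): 5 bp
  [166,177): 11 bp
  [177,186): 9 bp
  [186,199): 13 bp
  [199,209): 10 bp
  [209,213): 4 bp
  [213,221): 8 bp
  [221,232): 11 bp
  [232,241): 9 bp
  [241,254): 13 bp

[4,4,4,4,4,5,5,5,5,6,6,7,8,8,9,9,9,10,11,11,13,13,13,13,14,15,17,22]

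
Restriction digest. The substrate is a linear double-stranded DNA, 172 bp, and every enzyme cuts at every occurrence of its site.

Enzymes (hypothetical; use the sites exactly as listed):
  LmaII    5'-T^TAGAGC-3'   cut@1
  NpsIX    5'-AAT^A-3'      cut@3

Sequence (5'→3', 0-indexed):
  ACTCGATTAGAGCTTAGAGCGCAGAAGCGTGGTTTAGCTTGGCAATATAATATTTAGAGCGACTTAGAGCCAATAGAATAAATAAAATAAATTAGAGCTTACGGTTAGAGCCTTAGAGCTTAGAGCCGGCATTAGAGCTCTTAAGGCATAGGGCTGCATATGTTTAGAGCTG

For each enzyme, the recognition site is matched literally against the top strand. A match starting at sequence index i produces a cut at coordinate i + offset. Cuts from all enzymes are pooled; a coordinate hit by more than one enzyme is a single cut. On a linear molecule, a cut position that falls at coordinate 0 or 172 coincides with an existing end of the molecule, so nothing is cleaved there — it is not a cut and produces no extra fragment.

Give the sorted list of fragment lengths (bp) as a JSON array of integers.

Per-enzyme occurrences:
  LmaII TTAGAGC/1: at [6, 13, 53, 63, 91, 104, 112, 119, 131, 163] ⇒ [7, 14, 54, 64, 92, 105, 113, 120, 132, 164]
  NpsIX AATA/3: at [43, 48, 71, 76, 80, 85] ⇒ [46, 51, 74, 79, 83, 88]

Pooled cuts: [7, 14, 46, 51, 54, 64, 74, 79, 83, 88, 92, 105, 113, 120, 132, 164]

Fragment lengths:
  [0,7): 7 bp
  [7,14): 7 bp
  [14,46): 32 bp
  [46,51): 5 bp
  [51,54): 3 bp
  [54,64): 10 bp
  [64,74): 10 bp
  [74,79): 5 bp
  [79,83): 4 bp
  [83,88): 5 bp
  [88,92): 4 bp
  [92,105): 13 bp
  [105,113): 8 bp
  [113,120): 7 bp
  [120,132): 12 bp
  [132,164): 32 bp
  [164,172): 8 bp

[3,4,4,5,5,5,7,7,7,8,8,10,10,12,13,32,32]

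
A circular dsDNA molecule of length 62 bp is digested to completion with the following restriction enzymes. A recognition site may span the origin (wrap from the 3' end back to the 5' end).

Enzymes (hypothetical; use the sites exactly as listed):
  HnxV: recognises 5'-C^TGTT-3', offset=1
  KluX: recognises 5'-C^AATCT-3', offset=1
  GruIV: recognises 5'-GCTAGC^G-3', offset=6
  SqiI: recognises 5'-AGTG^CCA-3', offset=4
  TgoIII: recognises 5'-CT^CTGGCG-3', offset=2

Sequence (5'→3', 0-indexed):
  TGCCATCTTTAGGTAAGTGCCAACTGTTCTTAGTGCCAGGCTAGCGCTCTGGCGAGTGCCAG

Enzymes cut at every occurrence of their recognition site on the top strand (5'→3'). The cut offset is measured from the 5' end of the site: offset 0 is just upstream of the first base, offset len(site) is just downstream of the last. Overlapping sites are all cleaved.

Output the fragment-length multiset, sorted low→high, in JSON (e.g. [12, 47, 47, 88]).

[3,5,6,10,10,11,17]

Scan for sites:
  HnxV (CTGTT, off=1): starts [23] → cuts [24]
  KluX (CAATCT, off=1): no sites
  GruIV (GCTAGCG, off=6): starts [39] → cuts [45]
  SqiI (AGTGCCA, off=4): starts [15, 31, 54, 60] → cuts [2, 19, 35, 58]
  TgoIII (CTCTGGCG, off=2): starts [46] → cuts [48]

All cut coordinates (distinct, sorted): [2, 19, 24, 35, 45, 48, 58]

Fragment lengths:
  2→19: 17 bp
  19→24: 5 bp
  24→35: 11 bp
  35→45: 10 bp
  45→48: 3 bp
  48→58: 10 bp
  58→2 (wrap): 62-58+2 = 6 bp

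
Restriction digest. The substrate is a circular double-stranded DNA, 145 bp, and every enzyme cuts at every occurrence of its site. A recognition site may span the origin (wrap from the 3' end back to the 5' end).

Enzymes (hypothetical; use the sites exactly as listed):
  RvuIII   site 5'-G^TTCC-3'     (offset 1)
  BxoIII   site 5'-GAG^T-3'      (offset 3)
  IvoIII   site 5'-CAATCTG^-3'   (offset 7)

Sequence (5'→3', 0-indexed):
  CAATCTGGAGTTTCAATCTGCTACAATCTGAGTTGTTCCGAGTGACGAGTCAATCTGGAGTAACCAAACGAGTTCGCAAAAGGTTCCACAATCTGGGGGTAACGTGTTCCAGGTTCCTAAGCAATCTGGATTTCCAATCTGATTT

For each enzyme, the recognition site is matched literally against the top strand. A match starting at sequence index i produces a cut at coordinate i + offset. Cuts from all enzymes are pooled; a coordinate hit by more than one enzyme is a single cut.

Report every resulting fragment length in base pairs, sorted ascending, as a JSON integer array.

[2,3,3,3,7,7,7,8,10,10,11,11,11,12,12,13,15]

Per-enzyme occurrences:
  RvuIII GTTCC/1: at [34, 82, 105, 112] ⇒ [35, 83, 106, 113]
  BxoIII GAGT/3: at [7, 29, 39, 46, 57, 69] ⇒ [10, 32, 42, 49, 60, 72]
  IvoIII CAATCTG/7: at [0, 13, 23, 50, 88, 121, 134] ⇒ [7, 20, 30, 57, 95, 128, 141]

All cut coordinates (distinct, sorted): [7, 10, 20, 30, 32, 35, 42, 49, 57, 60, 72, 83, 95, 106, 113, 128, 141]

Fragments:
  7→10: 3 bp
  10→20: 10 bp
  20→30: 10 bp
  30→32: 2 bp
  32→35: 3 bp
  35→42: 7 bp
  42→49: 7 bp
  49→57: 8 bp
  57→60: 3 bp
  60→72: 12 bp
  72→83: 11 bp
  83→95: 12 bp
  95→106: 11 bp
  106→113: 7 bp
  113→128: 15 bp
  128→141: 13 bp
  141→7 (wrap): 145-141+7 = 11 bp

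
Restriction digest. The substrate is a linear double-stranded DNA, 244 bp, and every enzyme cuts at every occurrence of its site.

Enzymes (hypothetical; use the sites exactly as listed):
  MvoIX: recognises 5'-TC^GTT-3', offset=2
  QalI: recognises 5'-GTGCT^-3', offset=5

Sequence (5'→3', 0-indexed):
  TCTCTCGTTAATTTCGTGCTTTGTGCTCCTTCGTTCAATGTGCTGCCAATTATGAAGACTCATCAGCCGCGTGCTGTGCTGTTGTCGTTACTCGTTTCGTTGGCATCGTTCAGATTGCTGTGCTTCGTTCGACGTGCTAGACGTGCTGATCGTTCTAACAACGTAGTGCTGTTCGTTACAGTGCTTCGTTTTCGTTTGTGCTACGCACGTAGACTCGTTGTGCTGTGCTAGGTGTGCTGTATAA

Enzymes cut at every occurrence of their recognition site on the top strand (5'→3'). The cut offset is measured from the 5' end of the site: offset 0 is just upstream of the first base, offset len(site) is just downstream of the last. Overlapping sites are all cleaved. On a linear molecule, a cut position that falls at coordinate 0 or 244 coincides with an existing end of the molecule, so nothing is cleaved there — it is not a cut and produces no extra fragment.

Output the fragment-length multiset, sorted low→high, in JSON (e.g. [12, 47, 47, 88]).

Per-enzyme occurrences:
  MvoIX (TCGTT, off=2): starts [4, 30, 84, 91, 96, 105, 124, 149, 172, 185, 191, 214] → cuts [6, 32, 86, 93, 98, 107, 126, 151, 174, 187, 193, 216]
  QalI (GTGCT, off=5): starts [15, 22, 39, 70, 75, 119, 133, 142, 165, 180, 197, 219, 224, 233] → cuts [20, 27, 44, 75, 80, 124, 138, 147, 170, 185, 202, 224, 229, 238]

All cut coordinates (distinct, sorted): [6, 20, 27, 32, 44, 75, 80, 86, 93, 98, 107, 124, 126, 138, 147, 151, 170, 174, 185, 187, 193, 202, 216, 224, 229, 238]

Fragment lengths:
  [0,6): 6 bp
  [6,20): 14 bp
  [20,27): 7 bp
  [27,32): 5 bp
  [32,44): 12 bp
  [44,75): 31 bp
  [75,80): 5 bp
  [80,86): 6 bp
  [86,93): 7 bp
  [93,98): 5 bp
  [98,107): 9 bp
  [107,124): 17 bp
  [124,126): 2 bp
  [126,138): 12 bp
  [138,147): 9 bp
  [147,151): 4 bp
  [151,170): 19 bp
  [170,174): 4 bp
  [174,185): 11 bp
  [185,187): 2 bp
  [187,193): 6 bp
  [193,202): 9 bp
  [202,216): 14 bp
  [216,224): 8 bp
  [224,229): 5 bp
  [229,238): 9 bp
  [238,244): 6 bp

[2,2,4,4,5,5,5,5,6,6,6,6,7,7,8,9,9,9,9,11,12,12,14,14,17,19,31]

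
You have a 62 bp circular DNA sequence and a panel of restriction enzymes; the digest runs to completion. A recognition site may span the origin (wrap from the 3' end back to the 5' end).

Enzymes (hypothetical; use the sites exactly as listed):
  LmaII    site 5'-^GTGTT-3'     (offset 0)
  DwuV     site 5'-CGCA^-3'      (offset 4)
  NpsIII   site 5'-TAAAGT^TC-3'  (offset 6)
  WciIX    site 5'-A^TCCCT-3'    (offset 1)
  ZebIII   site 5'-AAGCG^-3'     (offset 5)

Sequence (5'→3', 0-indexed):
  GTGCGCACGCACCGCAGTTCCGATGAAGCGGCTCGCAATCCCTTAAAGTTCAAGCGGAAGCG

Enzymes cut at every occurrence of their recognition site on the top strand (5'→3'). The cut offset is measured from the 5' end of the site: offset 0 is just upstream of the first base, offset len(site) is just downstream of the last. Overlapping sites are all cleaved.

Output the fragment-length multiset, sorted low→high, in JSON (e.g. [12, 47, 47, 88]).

Scan for sites:
  LmaII (GTGTT, off=0): no sites
  DwuV (CGCA, off=4): starts [3, 7, 12, 33] → cuts [7, 11, 16, 37]
  NpsIII (TAAAGTTC, off=6): starts [43] → cuts [49]
  WciIX (ATCCCT, off=1): starts [37] → cuts [38]
  ZebIII (AAGCG, off=5): starts [25, 51, 57] → cuts [0, 30, 56]

Pooled cuts: [0, 7, 11, 16, 30, 37, 38, 49, 56]

Fragments:
  0→7: 7 bp
  7→11: 4 bp
  11→16: 5 bp
  16→30: 14 bp
  30→37: 7 bp
  37→38: 1 bp
  38→49: 11 bp
  49→56: 7 bp
  56→0 (wrap): 62-56+0 = 6 bp

[1,4,5,6,7,7,7,11,14]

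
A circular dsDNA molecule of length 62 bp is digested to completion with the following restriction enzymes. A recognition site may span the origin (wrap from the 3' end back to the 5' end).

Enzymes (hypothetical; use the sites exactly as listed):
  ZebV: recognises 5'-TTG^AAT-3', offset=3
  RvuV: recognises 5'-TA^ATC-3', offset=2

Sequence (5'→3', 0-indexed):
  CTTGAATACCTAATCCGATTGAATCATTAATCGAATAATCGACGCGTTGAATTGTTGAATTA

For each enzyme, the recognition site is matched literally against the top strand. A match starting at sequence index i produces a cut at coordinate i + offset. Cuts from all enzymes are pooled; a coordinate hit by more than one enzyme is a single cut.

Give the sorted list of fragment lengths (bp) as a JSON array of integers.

[8,8,8,8,9,9,12]

Site scan:
  ZebV TTGAAT/3: at [1, 18, 46, 54] ⇒ [4, 21, 49, 57]
  RvuV TAATC/2: at [10, 27, 35] ⇒ [12, 29, 37]

Pooled cuts: [4, 12, 21, 29, 37, 49, 57]

Fragments:
  4→12: 8 bp
  12→21: 9 bp
  21→29: 8 bp
  29→37: 8 bp
  37→49: 12 bp
  49→57: 8 bp
  57→4 (wrap): 62-57+4 = 9 bp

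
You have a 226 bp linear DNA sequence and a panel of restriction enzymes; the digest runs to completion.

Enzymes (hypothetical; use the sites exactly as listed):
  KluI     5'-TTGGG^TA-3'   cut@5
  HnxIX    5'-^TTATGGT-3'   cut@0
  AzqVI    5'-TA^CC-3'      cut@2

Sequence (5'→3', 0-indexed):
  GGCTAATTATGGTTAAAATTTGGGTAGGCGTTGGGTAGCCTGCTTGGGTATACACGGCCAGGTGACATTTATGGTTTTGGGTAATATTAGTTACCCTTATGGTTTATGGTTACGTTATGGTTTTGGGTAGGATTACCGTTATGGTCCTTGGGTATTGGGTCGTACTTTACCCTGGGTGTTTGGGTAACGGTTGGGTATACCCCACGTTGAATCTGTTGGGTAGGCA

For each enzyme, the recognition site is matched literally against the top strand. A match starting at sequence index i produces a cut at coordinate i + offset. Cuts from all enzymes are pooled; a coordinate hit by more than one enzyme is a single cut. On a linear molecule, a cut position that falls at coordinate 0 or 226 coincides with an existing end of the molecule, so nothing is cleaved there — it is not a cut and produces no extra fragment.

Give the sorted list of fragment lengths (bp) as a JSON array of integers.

Site scan:
  KluI (TTGGGTA, off=5): starts [19, 30, 43, 76, 122, 147, 179, 190, 215] → cuts [24, 35, 48, 81, 127, 152, 184, 195, 220]
  HnxIX (TTATGGT, off=0): starts [6, 68, 96, 103, 114, 138] → cuts [6, 68, 96, 103, 114, 138]
  AzqVI (TACC, off=2): starts [91, 133, 167, 197] → cuts [93, 135, 169, 199]

Pooled cuts: [6, 24, 35, 48, 68, 81, 93, 96, 103, 114, 127, 135, 138, 152, 169, 184, 195, 199, 220]

Fragments:
  [0,6): 6 bp
  [6,24): 18 bp
  [24,35): 11 bp
  [35,48): 13 bp
  [48,68): 20 bp
  [68,81): 13 bp
  [81,93): 12 bp
  [93,96): 3 bp
  [96,103): 7 bp
  [103,114): 11 bp
  [114,127): 13 bp
  [127,135): 8 bp
  [135,138): 3 bp
  [138,152): 14 bp
  [152,169): 17 bp
  [169,184): 15 bp
  [184,195): 11 bp
  [195,199): 4 bp
  [199,220): 21 bp
  [220,226): 6 bp

[3,3,4,6,6,7,8,11,11,11,12,13,13,13,14,15,17,18,20,21]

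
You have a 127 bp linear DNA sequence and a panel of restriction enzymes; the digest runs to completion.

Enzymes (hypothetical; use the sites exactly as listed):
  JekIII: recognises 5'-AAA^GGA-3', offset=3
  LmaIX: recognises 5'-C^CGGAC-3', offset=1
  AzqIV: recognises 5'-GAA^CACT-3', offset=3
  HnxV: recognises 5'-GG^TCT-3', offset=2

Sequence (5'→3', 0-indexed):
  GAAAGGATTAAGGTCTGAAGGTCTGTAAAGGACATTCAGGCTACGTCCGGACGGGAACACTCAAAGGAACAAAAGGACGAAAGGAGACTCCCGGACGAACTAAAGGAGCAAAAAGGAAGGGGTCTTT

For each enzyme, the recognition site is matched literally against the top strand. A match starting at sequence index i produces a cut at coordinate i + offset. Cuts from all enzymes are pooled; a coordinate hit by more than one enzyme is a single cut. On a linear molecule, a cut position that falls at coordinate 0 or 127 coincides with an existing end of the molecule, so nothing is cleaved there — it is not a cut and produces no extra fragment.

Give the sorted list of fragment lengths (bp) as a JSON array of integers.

Per-enzyme occurrences:
  JekIII AAAGGA/3: at [1, 26, 62, 71, 79, 101, 111] ⇒ [4, 29, 65, 74, 82, 104, 114]
  LmaIX CCGGAC/1: at [46, 90] ⇒ [47, 91]
  AzqIV GAACACT/3: at [54] ⇒ [57]
  HnxV GGTCT/2: at [11, 19, 120] ⇒ [13, 21, 122]

Pooled cuts: [4, 13, 21, 29, 47, 57, 65, 74, 82, 91, 104, 114, 122]

Fragments:
  [0,4): 4 bp
  [4,13): 9 bp
  [13,21): 8 bp
  [21,29): 8 bp
  [29,47): 18 bp
  [47,57): 10 bp
  [57,65): 8 bp
  [65,74): 9 bp
  [74,82): 8 bp
  [82,91): 9 bp
  [91,104): 13 bp
  [104,114): 10 bp
  [114,122): 8 bp
  [122,127): 5 bp

[4,5,8,8,8,8,8,9,9,9,10,10,13,18]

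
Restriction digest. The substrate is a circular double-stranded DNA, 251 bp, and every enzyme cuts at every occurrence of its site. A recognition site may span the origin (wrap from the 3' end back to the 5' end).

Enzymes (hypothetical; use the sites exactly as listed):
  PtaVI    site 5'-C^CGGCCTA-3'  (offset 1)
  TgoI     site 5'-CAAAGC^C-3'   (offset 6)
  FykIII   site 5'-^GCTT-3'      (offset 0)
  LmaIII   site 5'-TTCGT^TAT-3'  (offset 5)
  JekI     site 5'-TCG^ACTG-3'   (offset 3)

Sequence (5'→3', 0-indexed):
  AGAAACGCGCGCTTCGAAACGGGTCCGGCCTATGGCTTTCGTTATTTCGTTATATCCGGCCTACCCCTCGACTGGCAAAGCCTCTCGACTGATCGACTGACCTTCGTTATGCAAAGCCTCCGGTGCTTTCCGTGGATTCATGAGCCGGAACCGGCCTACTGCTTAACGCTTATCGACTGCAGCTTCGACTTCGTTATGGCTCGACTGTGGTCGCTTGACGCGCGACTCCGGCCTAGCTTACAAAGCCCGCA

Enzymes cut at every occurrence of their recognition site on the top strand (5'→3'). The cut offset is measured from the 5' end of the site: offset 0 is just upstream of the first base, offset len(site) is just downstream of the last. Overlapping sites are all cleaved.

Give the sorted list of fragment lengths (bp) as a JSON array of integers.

Scan for sites:
  PtaVI (CCGGCCTA, off=1): starts [24, 55, 150, 227] → cuts [25, 56, 151, 228]
  TgoI (CAAAGCC, off=6): starts [75, 111, 240] → cuts [81, 117, 246]
  FykIII (GCTT, off=0): starts [10, 34, 124, 160, 167, 181, 212, 235] → cuts [10, 34, 124, 160, 167, 181, 212, 235]
  LmaIII (TTCGTTAT, off=5): starts [37, 45, 102, 189] → cuts [42, 50, 107, 194]
  JekI (TCGACTG, off=3): starts [67, 84, 92, 172, 200] → cuts [70, 87, 95, 175, 203]

All cut coordinates (distinct, sorted): [10, 25, 34, 42, 50, 56, 70, 81, 87, 95, 107, 117, 124, 151, 160, 167, 175, 181, 194, 203, 212, 228, 235, 246]

Fragments:
  10→25: 15 bp
  25→34: 9 bp
  34→42: 8 bp
  42→50: 8 bp
  50→56: 6 bp
  56→70: 14 bp
  70→81: 11 bp
  81→87: 6 bp
  87→95: 8 bp
  95→107: 12 bp
  107→117: 10 bp
  117→124: 7 bp
  124→151: 27 bp
  151→160: 9 bp
  160→167: 7 bp
  167→175: 8 bp
  175→181: 6 bp
  181→194: 13 bp
  194→203: 9 bp
  203→212: 9 bp
  212→228: 16 bp
  228→235: 7 bp
  235→246: 11 bp
  246→10 (wrap): 251-246+10 = 15 bp

[6,6,6,7,7,7,8,8,8,8,9,9,9,9,10,11,11,12,13,14,15,15,16,27]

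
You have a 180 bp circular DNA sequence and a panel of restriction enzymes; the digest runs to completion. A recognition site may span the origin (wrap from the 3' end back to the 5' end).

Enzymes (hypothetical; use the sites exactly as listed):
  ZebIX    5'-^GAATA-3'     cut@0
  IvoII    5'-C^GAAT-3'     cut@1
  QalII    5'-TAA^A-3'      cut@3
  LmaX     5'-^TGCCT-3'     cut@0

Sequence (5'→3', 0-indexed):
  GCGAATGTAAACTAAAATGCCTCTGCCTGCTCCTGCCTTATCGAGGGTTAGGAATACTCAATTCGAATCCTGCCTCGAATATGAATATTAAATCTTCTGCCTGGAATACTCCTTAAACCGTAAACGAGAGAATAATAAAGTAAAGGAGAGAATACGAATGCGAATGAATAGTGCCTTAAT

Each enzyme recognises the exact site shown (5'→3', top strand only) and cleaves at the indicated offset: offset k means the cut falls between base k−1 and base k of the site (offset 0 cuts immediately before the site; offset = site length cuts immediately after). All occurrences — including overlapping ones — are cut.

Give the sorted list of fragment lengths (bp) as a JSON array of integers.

Per-enzyme occurrences:
  ZebIX GAATA/0: at [51, 76, 82, 103, 129, 149, 165] ⇒ [51, 76, 82, 103, 129, 149, 165]
  IvoII CGAAT/1: at [1, 63, 75, 154, 160] ⇒ [2, 64, 76, 155, 161]
  QalII TAAA/3: at [7, 12, 88, 113, 120, 135, 140] ⇒ [10, 15, 91, 116, 123, 138, 143]
  LmaX TGCCT/0: at [17, 23, 33, 70, 97, 171] ⇒ [17, 23, 33, 70, 97, 171]

All cut coordinates (distinct, sorted): [2, 10, 15, 17, 23, 33, 51, 64, 70, 76, 82, 91, 97, 103, 116, 123, 129, 138, 143, 149, 155, 161, 165, 171]

Fragment lengths:
  2→10: 8 bp
  10→15: 5 bp
  15→17: 2 bp
  17→23: 6 bp
  23→33: 10 bp
  33→51: 18 bp
  51→64: 13 bp
  64→70: 6 bp
  70→76: 6 bp
  76→82: 6 bp
  82→91: 9 bp
  91→97: 6 bp
  97→103: 6 bp
  103→116: 13 bp
  116→123: 7 bp
  123→129: 6 bp
  129→138: 9 bp
  138→143: 5 bp
  143→149: 6 bp
  149→155: 6 bp
  155→161: 6 bp
  161→165: 4 bp
  165→171: 6 bp
  171→2 (wrap): 180-171+2 = 11 bp

[2,4,5,5,6,6,6,6,6,6,6,6,6,6,6,7,8,9,9,10,11,13,13,18]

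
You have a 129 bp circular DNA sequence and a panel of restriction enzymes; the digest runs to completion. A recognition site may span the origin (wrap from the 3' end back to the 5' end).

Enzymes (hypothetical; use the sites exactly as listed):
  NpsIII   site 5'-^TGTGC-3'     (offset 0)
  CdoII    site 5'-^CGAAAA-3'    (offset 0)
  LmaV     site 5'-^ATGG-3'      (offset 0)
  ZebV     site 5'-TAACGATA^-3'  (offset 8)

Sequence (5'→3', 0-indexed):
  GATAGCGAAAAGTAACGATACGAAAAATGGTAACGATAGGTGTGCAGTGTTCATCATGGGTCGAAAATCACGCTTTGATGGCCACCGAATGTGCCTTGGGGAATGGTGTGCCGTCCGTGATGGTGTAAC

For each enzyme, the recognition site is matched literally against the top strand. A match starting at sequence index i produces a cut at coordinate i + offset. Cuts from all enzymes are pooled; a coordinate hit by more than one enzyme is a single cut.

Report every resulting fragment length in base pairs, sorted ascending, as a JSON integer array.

[1,2,4,6,6,12,12,13,13,14,15,15,16]

Site scan:
  NpsIII (TGTGC, off=0): starts [40, 89, 106] → cuts [40, 89, 106]
  CdoII (CGAAAA, off=0): starts [5, 20, 61] → cuts [5, 20, 61]
  LmaV (ATGG, off=0): starts [26, 55, 77, 102, 119] → cuts [26, 55, 77, 102, 119]
  ZebV (TAACGATA, off=8): starts [12, 30, 125] → cuts [4, 20, 38]

Pooled cuts: [4, 5, 20, 26, 38, 40, 55, 61, 77, 89, 102, 106, 119]

Fragment lengths:
  4→5: 1 bp
  5→20: 15 bp
  20→26: 6 bp
  26→38: 12 bp
  38→40: 2 bp
  40→55: 15 bp
  55→61: 6 bp
  61→77: 16 bp
  77→89: 12 bp
  89→102: 13 bp
  102→106: 4 bp
  106→119: 13 bp
  119→4 (wrap): 129-119+4 = 14 bp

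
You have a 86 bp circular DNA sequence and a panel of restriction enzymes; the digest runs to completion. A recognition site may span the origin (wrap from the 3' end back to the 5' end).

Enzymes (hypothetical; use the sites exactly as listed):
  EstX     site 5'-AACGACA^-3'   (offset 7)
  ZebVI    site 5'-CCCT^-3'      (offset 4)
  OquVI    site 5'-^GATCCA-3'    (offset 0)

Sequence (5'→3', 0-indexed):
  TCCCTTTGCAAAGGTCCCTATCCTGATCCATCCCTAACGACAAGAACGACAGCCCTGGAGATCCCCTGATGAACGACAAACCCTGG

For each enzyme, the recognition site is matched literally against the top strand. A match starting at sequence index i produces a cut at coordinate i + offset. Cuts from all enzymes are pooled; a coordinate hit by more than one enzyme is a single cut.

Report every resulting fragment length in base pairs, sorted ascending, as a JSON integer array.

[5,5,6,7,7,9,11,11,11,14]

Scan for sites:
  EstX (AACGACA, off=7): starts [35, 44, 71] → cuts [42, 51, 78]
  ZebVI (CCCT, off=4): starts [1, 15, 31, 52, 63, 80] → cuts [5, 19, 35, 56, 67, 84]
  OquVI (GATCCA, off=0): starts [24] → cuts [24]

Pooled cuts: [5, 19, 24, 35, 42, 51, 56, 67, 78, 84]

Fragments:
  5→19: 14 bp
  19→24: 5 bp
  24→35: 11 bp
  35→42: 7 bp
  42→51: 9 bp
  51→56: 5 bp
  56→67: 11 bp
  67→78: 11 bp
  78→84: 6 bp
  84→5 (wrap): 86-84+5 = 7 bp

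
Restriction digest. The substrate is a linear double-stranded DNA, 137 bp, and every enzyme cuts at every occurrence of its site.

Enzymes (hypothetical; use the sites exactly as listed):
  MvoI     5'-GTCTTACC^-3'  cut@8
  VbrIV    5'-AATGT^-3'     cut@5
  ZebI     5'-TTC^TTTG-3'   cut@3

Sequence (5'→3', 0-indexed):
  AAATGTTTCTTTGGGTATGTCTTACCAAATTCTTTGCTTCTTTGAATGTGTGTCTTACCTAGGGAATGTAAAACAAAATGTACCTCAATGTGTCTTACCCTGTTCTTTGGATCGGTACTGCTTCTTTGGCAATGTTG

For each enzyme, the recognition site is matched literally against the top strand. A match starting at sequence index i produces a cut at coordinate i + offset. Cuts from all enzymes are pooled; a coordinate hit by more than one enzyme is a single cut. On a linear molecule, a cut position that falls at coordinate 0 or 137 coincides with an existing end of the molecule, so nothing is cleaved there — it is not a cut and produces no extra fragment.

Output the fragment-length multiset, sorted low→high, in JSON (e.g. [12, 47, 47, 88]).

[2,3,6,6,6,8,8,9,10,10,10,11,12,17,19]

Per-enzyme occurrences:
  MvoI GTCTTACC/8: at [18, 51, 91] ⇒ [26, 59, 99]
  VbrIV AATGT/5: at [1, 44, 64, 76, 86, 130] ⇒ [6, 49, 69, 81, 91, 135]
  ZebI TTCTTTG/3: at [6, 29, 37, 102, 121] ⇒ [9, 32, 40, 105, 124]

All cut coordinates (distinct, sorted): [6, 9, 26, 32, 40, 49, 59, 69, 81, 91, 99, 105, 124, 135]

Fragment lengths:
  [0,6): 6 bp
  [6,9): 3 bp
  [9,26): 17 bp
  [26,32): 6 bp
  [32,40): 8 bp
  [40,49): 9 bp
  [49,59): 10 bp
  [59,69): 10 bp
  [69,81): 12 bp
  [81,91): 10 bp
  [91,99): 8 bp
  [99,105): 6 bp
  [105,124): 19 bp
  [124,135): 11 bp
  [135,137): 2 bp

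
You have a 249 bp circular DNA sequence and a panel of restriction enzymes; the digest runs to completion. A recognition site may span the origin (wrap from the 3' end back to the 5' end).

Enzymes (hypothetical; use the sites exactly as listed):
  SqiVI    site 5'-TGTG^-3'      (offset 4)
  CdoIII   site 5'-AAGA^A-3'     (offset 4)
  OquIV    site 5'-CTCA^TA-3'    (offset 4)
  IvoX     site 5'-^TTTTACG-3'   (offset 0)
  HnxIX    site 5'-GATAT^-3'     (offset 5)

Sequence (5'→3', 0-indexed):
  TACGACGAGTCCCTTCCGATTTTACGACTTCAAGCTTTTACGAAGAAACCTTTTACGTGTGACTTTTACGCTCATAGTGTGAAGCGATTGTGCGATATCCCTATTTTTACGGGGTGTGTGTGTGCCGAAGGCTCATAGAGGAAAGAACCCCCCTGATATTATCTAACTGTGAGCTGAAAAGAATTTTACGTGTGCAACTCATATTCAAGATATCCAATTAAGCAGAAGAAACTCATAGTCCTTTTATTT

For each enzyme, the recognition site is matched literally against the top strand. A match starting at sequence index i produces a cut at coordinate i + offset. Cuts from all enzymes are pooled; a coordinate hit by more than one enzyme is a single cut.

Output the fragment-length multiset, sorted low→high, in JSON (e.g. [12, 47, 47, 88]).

Per-enzyme occurrences:
  SqiVI (TGTG, off=4): starts [57, 77, 88, 114, 116, 118, 120, 167, 190] → cuts [61, 81, 92, 118, 120, 122, 124, 171, 194]
  CdoIII (AAGAA, off=4): starts [42, 142, 178, 225] → cuts [46, 146, 182, 229]
  OquIV (CTCATA, off=4): starts [70, 131, 197, 231] → cuts [74, 135, 201, 235]
  IvoX (TTTTACG, off=0): starts [19, 35, 50, 63, 104, 183, 246] → cuts [19, 35, 50, 63, 104, 183, 246]
  HnxIX (GATAT, off=5): starts [93, 154, 208] → cuts [98, 159, 213]

Pooled cuts: [19, 35, 46, 50, 61, 63, 74, 81, 92, 98, 104, 118, 120, 122, 124, 135, 146, 159, 171, 182, 183, 194, 201, 213, 229, 235, 246]

Fragment lengths:
  19→35: 16 bp
  35→46: 11 bp
  46→50: 4 bp
  50→61: 11 bp
  61→63: 2 bp
  63→74: 11 bp
  74→81: 7 bp
  81→92: 11 bp
  92→98: 6 bp
  98→104: 6 bp
  104→118: 14 bp
  118→120: 2 bp
  120→122: 2 bp
  122→124: 2 bp
  124→135: 11 bp
  135→146: 11 bp
  146→159: 13 bp
  159→171: 12 bp
  171→182: 11 bp
  182→183: 1 bp
  183→194: 11 bp
  194→201: 7 bp
  201→213: 12 bp
  213→229: 16 bp
  229→235: 6 bp
  235→246: 11 bp
  246→19 (wrap): 249-246+19 = 22 bp

[1,2,2,2,2,4,6,6,6,7,7,11,11,11,11,11,11,11,11,11,12,12,13,14,16,16,22]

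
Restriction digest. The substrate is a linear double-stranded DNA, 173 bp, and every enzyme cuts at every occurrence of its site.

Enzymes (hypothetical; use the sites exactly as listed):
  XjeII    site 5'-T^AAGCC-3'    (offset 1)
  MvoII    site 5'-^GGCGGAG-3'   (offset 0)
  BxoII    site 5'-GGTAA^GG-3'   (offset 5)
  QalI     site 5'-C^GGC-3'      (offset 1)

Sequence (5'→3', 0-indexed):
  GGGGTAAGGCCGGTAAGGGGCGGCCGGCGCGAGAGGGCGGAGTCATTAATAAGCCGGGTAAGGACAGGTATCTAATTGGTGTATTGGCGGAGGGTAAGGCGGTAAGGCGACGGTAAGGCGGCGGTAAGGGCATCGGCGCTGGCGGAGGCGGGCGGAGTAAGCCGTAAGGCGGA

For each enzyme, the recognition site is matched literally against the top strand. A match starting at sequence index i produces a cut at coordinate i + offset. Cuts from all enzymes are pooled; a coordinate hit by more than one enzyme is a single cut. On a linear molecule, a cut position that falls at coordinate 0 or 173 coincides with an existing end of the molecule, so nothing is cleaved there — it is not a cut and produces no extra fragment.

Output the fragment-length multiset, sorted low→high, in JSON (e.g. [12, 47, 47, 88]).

[3,4,5,6,7,7,8,8,8,9,10,10,11,11,12,15,15,24]

Per-enzyme occurrences:
  XjeII (TAAGCC, off=1): starts [49, 157] → cuts [50, 158]
  MvoII (GGCGGAG, off=0): starts [35, 85, 140, 150] → cuts [35, 85, 140, 150]
  BxoII (GGTAAGG, off=5): starts [2, 11, 56, 92, 100, 111, 122] → cuts [7, 16, 61, 97, 105, 116, 127]
  QalI (CGGC, off=1): starts [20, 24, 118, 133] → cuts [21, 25, 119, 134]

All cut coordinates (distinct, sorted): [7, 16, 21, 25, 35, 50, 61, 85, 97, 105, 116, 119, 127, 134, 140, 150, 158]

Fragment lengths:
  [0,7): 7 bp
  [7,16): 9 bp
  [16,21): 5 bp
  [21,25): 4 bp
  [25,35): 10 bp
  [35,50): 15 bp
  [50,61): 11 bp
  [61,85): 24 bp
  [85,97): 12 bp
  [97,105): 8 bp
  [105,116): 11 bp
  [116,119): 3 bp
  [119,127): 8 bp
  [127,134): 7 bp
  [134,140): 6 bp
  [140,150): 10 bp
  [150,158): 8 bp
  [158,173): 15 bp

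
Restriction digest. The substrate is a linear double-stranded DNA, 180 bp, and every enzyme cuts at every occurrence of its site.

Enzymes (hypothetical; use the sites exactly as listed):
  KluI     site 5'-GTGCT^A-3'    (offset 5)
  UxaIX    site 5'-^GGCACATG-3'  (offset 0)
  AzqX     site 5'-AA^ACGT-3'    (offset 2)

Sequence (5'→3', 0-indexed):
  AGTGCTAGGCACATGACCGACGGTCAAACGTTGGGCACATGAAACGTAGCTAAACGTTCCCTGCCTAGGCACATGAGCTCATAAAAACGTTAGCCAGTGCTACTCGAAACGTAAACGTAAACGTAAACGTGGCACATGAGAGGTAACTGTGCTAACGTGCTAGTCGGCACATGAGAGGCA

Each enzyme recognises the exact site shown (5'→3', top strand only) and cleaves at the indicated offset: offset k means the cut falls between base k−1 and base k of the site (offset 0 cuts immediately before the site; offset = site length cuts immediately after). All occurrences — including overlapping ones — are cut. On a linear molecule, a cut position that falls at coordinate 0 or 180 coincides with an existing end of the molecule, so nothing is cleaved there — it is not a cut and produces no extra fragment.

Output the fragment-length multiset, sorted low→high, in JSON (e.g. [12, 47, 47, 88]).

Site scan:
  KluI GTGCTA/5: at [1, 96, 148, 156] ⇒ [6, 101, 153, 161]
  UxaIX GGCACATG/0: at [7, 33, 67, 130, 165] ⇒ [7, 33, 67, 130, 165]
  AzqX AAACGT/2: at [25, 41, 51, 84, 106, 112, 118, 124] ⇒ [27, 43, 53, 86, 108, 114, 120, 126]

Pooled cuts: [6, 7, 27, 33, 43, 53, 67, 86, 101, 108, 114, 120, 126, 130, 153, 161, 165]

Fragment lengths:
  [0,6): 6 bp
  [6,7): 1 bp
  [7,27): 20 bp
  [27,33): 6 bp
  [33,43): 10 bp
  [43,53): 10 bp
  [53,67): 14 bp
  [67,86): 19 bp
  [86,101): 15 bp
  [101,108): 7 bp
  [108,114): 6 bp
  [114,120): 6 bp
  [120,126): 6 bp
  [126,130): 4 bp
  [130,153): 23 bp
  [153,161): 8 bp
  [161,165): 4 bp
  [165,180): 15 bp

[1,4,4,6,6,6,6,6,7,8,10,10,14,15,15,19,20,23]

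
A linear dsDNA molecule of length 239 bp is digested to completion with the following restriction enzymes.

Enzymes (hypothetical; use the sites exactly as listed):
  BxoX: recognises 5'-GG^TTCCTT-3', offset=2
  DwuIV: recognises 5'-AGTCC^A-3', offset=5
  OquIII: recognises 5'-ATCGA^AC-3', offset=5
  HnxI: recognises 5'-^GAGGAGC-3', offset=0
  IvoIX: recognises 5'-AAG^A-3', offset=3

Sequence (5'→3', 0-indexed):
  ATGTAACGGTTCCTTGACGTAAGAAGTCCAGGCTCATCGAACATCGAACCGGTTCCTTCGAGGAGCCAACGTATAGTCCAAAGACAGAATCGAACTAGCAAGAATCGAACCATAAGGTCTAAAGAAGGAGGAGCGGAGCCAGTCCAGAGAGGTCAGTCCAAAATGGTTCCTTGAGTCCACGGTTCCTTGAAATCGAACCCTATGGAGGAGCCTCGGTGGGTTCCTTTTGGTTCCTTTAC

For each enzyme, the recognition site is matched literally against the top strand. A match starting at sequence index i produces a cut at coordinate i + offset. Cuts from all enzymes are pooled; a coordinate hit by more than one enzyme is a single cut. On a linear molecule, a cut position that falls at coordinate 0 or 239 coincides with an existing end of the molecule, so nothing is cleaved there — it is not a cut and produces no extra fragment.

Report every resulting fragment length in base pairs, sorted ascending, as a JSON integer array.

Site scan:
  BxoX (GGTTCCTT, off=2): starts [7, 50, 164, 180, 218, 228] → cuts [9, 52, 166, 182, 220, 230]
  DwuIV (AGTCCA, off=5): starts [24, 74, 140, 154, 173] → cuts [29, 79, 145, 159, 178]
  OquIII (ATCGAAC, off=5): starts [35, 42, 88, 103, 191] → cuts [40, 47, 93, 108, 196]
  HnxI (GAGGAGC, off=0): starts [59, 127, 204] → cuts [59, 127, 204]
  IvoIX (AAGA, off=3): starts [20, 80, 99, 121] → cuts [23, 83, 102, 124]

All cut coordinates (distinct, sorted): [9, 23, 29, 40, 47, 52, 59, 79, 83, 93, 102, 108, 124, 127, 145, 159, 166, 178, 182, 196, 204, 220, 230]

Fragments:
  [0,9): 9 bp
  [9,23): 14 bp
  [23,29): 6 bp
  [29,40): 11 bp
  [40,47): 7 bp
  [47,52): 5 bp
  [52,59): 7 bp
  [59,79): 20 bp
  [79,83): 4 bp
  [83,93): 10 bp
  [93,102): 9 bp
  [102,108): 6 bp
  [108,124): 16 bp
  [124,127): 3 bp
  [127,145): 18 bp
  [145,159): 14 bp
  [159,166): 7 bp
  [166,178): 12 bp
  [178,182): 4 bp
  [182,196): 14 bp
  [196,204): 8 bp
  [204,220): 16 bp
  [220,230): 10 bp
  [230,239): 9 bp

[3,4,4,5,6,6,7,7,7,8,9,9,9,10,10,11,12,14,14,14,16,16,18,20]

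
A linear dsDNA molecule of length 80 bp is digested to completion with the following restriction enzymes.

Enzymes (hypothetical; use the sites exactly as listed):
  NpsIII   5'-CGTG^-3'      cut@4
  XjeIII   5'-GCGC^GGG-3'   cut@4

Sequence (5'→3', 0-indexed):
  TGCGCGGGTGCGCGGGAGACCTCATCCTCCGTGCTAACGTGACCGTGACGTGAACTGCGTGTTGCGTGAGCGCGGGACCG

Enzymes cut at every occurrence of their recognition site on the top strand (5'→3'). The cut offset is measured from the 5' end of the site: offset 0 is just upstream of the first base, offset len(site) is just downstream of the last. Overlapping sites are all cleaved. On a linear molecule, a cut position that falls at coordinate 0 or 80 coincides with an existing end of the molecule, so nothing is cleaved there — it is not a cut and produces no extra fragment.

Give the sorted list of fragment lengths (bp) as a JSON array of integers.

Site scan:
  NpsIII (CGTG, off=4): starts [29, 37, 43, 48, 57, 64] → cuts [33, 41, 47, 52, 61, 68]
  XjeIII (GCGCGGG, off=4): starts [1, 9, 69] → cuts [5, 13, 73]

Pooled cuts: [5, 13, 33, 41, 47, 52, 61, 68, 73]

Fragment lengths:
  [0,5): 5 bp
  [5,13): 8 bp
  [13,33): 20 bp
  [33,41): 8 bp
  [41,47): 6 bp
  [47,52): 5 bp
  [52,61): 9 bp
  [61,68): 7 bp
  [68,73): 5 bp
  [73,80): 7 bp

[5,5,5,6,7,7,8,8,9,20]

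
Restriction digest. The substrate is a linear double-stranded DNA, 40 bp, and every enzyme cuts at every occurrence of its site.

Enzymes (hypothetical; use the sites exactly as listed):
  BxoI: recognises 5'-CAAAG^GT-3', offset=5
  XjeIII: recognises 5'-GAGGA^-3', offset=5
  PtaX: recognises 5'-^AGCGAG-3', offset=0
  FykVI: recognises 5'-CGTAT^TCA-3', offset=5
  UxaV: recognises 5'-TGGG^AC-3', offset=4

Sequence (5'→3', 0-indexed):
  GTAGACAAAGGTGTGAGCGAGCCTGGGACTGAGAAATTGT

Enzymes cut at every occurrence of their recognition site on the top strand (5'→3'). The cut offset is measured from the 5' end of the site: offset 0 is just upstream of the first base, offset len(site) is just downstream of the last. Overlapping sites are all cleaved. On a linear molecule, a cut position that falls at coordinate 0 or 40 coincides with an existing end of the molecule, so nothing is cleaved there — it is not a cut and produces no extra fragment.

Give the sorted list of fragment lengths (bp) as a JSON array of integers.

Per-enzyme occurrences:
  BxoI CAAAGGT/5: at [5] ⇒ [10]
  XjeIII (GAGGA, off=5): no sites
  PtaX AGCGAG/0: at [15] ⇒ [15]
  FykVI (CGTATTCA, off=5): no sites
  UxaV TGGGAC/4: at [23] ⇒ [27]

All cut coordinates (distinct, sorted): [10, 15, 27]

Fragments:
  [0,10): 10 bp
  [10,15): 5 bp
  [15,27): 12 bp
  [27,40): 13 bp

[5,10,12,13]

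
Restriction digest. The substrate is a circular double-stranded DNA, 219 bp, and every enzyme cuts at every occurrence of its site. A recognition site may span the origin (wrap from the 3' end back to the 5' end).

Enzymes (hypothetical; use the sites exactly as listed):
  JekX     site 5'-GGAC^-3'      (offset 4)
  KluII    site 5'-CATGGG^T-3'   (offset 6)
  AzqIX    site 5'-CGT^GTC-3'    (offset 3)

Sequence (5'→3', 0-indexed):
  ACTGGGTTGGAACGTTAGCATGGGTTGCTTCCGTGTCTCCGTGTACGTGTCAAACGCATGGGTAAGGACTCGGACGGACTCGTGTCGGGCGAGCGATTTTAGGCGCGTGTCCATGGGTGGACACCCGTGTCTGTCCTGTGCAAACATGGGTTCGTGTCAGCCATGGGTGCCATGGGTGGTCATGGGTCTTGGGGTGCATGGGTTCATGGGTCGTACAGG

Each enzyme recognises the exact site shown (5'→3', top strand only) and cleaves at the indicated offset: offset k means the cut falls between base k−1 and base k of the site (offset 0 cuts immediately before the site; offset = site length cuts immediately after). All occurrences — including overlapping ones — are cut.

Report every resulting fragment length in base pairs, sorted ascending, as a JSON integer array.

[4,4,5,5,6,6,7,8,9,9,10,10,11,12,14,14,16,22,22,25]

Scan for sites:
  JekX GGAC/4: at [65, 71, 75, 118, 217] ⇒ [2, 69, 75, 79, 122]
  KluII CATGGGT/6: at [18, 56, 111, 144, 161, 170, 180, 196, 204] ⇒ [24, 62, 117, 150, 167, 176, 186, 202, 210]
  AzqIX CGTGTC/3: at [31, 45, 80, 105, 125, 152] ⇒ [34, 48, 83, 108, 128, 155]

Pooled cuts: [2, 24, 34, 48, 62, 69, 75, 79, 83, 108, 117, 122, 128, 150, 155, 167, 176, 186, 202, 210]

Fragments:
  2→24: 22 bp
  24→34: 10 bp
  34→48: 14 bp
  48→62: 14 bp
  62→69: 7 bp
  69→75: 6 bp
  75→79: 4 bp
  79→83: 4 bp
  83→108: 25 bp
  108→117: 9 bp
  117→122: 5 bp
  122→128: 6 bp
  128→150: 22 bp
  150→155: 5 bp
  155→167: 12 bp
  167→176: 9 bp
  176→186: 10 bp
  186→202: 16 bp
  202→210: 8 bp
  210→2 (wrap): 219-210+2 = 11 bp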